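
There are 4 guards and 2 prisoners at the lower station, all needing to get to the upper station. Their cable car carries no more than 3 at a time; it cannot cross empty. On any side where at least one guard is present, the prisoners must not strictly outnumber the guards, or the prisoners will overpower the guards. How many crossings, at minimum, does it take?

5

Counting alone: each trip to the upper station takes at most 3 across and each return brings at least 1 back, so after t trips out (and t−1 returns) at most 3t − (t−1) of the 6 are across; that first reaches 6 at t = 3, so at least 5 crossings are needed.
The plan below uses exactly 5 crossings, so it is optimal:
1. 2 prisoners → the upper station.  (the lower station: 4G 0P; the upper station: 0G 2P)
2. 1 prisoner ← the lower station.  (the lower station: 4G 1P; the upper station: 0G 1P)
3. 2 guards and 1 prisoner → the upper station.  (the lower station: 2G 0P; the upper station: 2G 2P)
4. 1 prisoner ← the lower station.  (the lower station: 2G 1P; the upper station: 2G 1P)
5. 2 guards and 1 prisoner → the upper station.  (the lower station: 0G 0P; the upper station: 4G 2P)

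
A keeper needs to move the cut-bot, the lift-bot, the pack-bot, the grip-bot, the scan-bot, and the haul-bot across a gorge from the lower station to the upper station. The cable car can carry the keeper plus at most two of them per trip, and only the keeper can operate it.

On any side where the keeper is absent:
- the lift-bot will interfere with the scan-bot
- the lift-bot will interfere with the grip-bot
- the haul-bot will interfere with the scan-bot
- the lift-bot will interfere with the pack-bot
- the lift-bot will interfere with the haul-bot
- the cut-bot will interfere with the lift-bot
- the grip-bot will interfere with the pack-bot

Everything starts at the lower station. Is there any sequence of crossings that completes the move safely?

Whatever the first load, the items left behind include a forbidden pair without the keeper. No opening move is safe, so no plan exists.

No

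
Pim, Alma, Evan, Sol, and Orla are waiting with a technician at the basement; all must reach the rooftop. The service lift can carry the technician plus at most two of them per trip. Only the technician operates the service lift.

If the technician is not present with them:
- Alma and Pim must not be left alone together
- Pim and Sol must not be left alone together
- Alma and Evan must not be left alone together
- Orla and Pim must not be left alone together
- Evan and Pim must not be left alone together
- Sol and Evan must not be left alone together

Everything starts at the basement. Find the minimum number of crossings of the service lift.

7

Counting alone: the technician can take at most 2 across per trip to the rooftop, so moving all 5 needs at least 3 loaded trips out, with a return between consecutive ones — at least 5 crossings.
The safety rule pushes this higher. Following every safe sequence of crossings, the most of the 5 that can be at the rooftop as the service lift arrives there on crossing 5 is 4 — never all 5.
So no plan with fewer than 7 crossings exists, and this one achieves 7:
1. Technician goes to the rooftop with Evan and Pim.  [the basement: Alma, Orla, Sol | the rooftop: Evan, Pim]
2. Technician goes back to the basement with Pim.  [the basement: Alma, Orla, Pim, Sol | the rooftop: Evan]
3. Technician goes to the rooftop with Orla and Pim.  [the basement: Alma, Sol | the rooftop: Evan, Orla, Pim]
4. Technician goes back to the basement with Pim.  [the basement: Alma, Pim, Sol | the rooftop: Evan, Orla]
5. Technician goes to the rooftop with Alma and Sol.  [the basement: Pim | the rooftop: Alma, Evan, Orla, Sol]
6. Technician goes back to the basement with Evan.  [the basement: Evan, Pim | the rooftop: Alma, Orla, Sol]
7. Technician goes to the rooftop with Evan and Pim.  [the basement: — | the rooftop: Alma, Evan, Orla, Pim, Sol]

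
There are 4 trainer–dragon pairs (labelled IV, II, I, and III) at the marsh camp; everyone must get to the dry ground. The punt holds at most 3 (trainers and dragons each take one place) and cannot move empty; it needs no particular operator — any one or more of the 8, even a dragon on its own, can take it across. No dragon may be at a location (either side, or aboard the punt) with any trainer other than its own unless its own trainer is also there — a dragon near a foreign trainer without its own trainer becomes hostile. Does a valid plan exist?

1. dragon IV and trainer IV cross → the dry ground.
2. trainer IV crosses ← the marsh camp.
3. dragon II, trainer II, and trainer IV cross → the dry ground.
4. dragon IV and trainer IV cross ← the marsh camp.
5. trainer I, trainer III, and trainer IV cross → the dry ground.
6. dragon II crosses ← the marsh camp.
7. dragon II and dragon IV cross → the dry ground.
8. dragon IV crosses ← the marsh camp.
9. dragon I, dragon III, and dragon IV cross → the dry ground.

Yes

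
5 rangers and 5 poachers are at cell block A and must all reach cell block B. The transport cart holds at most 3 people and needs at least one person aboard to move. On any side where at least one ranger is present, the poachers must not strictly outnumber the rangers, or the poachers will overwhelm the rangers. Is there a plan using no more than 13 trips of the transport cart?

Yes

Yes — this plan uses 11 crossings (≤ 13):
1. 2 poachers → cell block B.  (cell block A: 5R 3P; cell block B: 0R 2P)
2. 1 poacher ← cell block A.  (cell block A: 5R 4P; cell block B: 0R 1P)
3. 3 poachers → cell block B.  (cell block A: 5R 1P; cell block B: 0R 4P)
4. 1 poacher ← cell block A.  (cell block A: 5R 2P; cell block B: 0R 3P)
5. 3 rangers → cell block B.  (cell block A: 2R 2P; cell block B: 3R 3P)
6. 1 ranger and 1 poacher ← cell block A.  (cell block A: 3R 3P; cell block B: 2R 2P)
7. 3 rangers → cell block B.  (cell block A: 0R 3P; cell block B: 5R 2P)
8. 1 poacher ← cell block A.  (cell block A: 0R 4P; cell block B: 5R 1P)
9. 2 poachers → cell block B.  (cell block A: 0R 2P; cell block B: 5R 3P)
10. 1 poacher ← cell block A.  (cell block A: 0R 3P; cell block B: 5R 2P)
11. 3 poachers → cell block B.  (cell block A: 0R 0P; cell block B: 5R 5P)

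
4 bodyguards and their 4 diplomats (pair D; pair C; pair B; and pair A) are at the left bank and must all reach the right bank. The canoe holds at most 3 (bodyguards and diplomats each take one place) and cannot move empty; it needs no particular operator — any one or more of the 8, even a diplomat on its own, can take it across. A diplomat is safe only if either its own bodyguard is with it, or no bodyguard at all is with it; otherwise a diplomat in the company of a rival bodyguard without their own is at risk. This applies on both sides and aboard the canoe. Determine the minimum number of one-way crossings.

Counting alone: each trip to the right bank takes at most 3 across and each return brings at least 1 back, so after t trips out (and t−1 returns) at most 3t − (t−1) of the 8 are across; that first reaches 8 at t = 4, so at least 7 crossings are needed.
The safety rule pushes this higher. Following every safe sequence of crossings, the most of the 8 that can be at the right bank as the canoe arrives there on crossing 7 is 7 — never all 8.
So no plan with fewer than 9 crossings exists, and this one achieves 9:
1. bodyguard D and diplomat D cross → the right bank.
2. bodyguard D crosses ← the left bank.
3. bodyguard C, bodyguard D, and diplomat C cross → the right bank.
4. bodyguard D and diplomat D cross ← the left bank.
5. bodyguard A, bodyguard B, and bodyguard D cross → the right bank.
6. diplomat C crosses ← the left bank.
7. diplomat C and diplomat D cross → the right bank.
8. diplomat D crosses ← the left bank.
9. diplomat A, diplomat B, and diplomat D cross → the right bank.

9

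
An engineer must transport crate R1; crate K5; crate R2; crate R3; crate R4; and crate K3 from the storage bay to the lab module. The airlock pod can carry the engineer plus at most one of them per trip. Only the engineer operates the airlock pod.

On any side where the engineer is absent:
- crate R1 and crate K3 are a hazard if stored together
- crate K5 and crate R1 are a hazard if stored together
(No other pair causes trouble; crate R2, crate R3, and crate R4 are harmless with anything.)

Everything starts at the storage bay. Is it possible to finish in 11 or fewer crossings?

Counting alone: the engineer can take at most 1 across per trip to the lab module, so moving all 6 needs at least 6 loaded trips out, with a return between consecutive ones — at least 11 crossings.
The safety rule pushes this higher. Following every safe sequence of crossings, the most of the 6 that can be at the lab module as the airlock pod arrives there on crossing 11 is 5 — never all 6.
So the move cannot be finished within 11 crossings. (The shortest complete plan takes 13:)
1. Engineer goes to the lab module with crate R1.  [the storage bay: crate K3, crate K5, crate R2, crate R3, crate R4 | the lab module: crate R1]
2. Engineer goes back to the storage bay alone.  [the storage bay: crate K3, crate K5, crate R2, crate R3, crate R4 | the lab module: crate R1]
3. Engineer goes to the lab module with crate K5.  [the storage bay: crate K3, crate R2, crate R3, crate R4 | the lab module: crate K5, crate R1]
4. Engineer goes back to the storage bay with crate R1.  [the storage bay: crate K3, crate R1, crate R2, crate R3, crate R4 | the lab module: crate K5]
5. Engineer goes to the lab module with crate K3.  [the storage bay: crate R1, crate R2, crate R3, crate R4 | the lab module: crate K3, crate K5]
6. Engineer goes back to the storage bay alone.  [the storage bay: crate R1, crate R2, crate R3, crate R4 | the lab module: crate K3, crate K5]
7. Engineer goes to the lab module with crate R2.  [the storage bay: crate R1, crate R3, crate R4 | the lab module: crate K3, crate K5, crate R2]
8. Engineer goes back to the storage bay alone.  [the storage bay: crate R1, crate R3, crate R4 | the lab module: crate K3, crate K5, crate R2]
9. Engineer goes to the lab module with crate R3.  [the storage bay: crate R1, crate R4 | the lab module: crate K3, crate K5, crate R2, crate R3]
10. Engineer goes back to the storage bay alone.  [the storage bay: crate R1, crate R4 | the lab module: crate K3, crate K5, crate R2, crate R3]
11. Engineer goes to the lab module with crate R4.  [the storage bay: crate R1 | the lab module: crate K3, crate K5, crate R2, crate R3, crate R4]
12. Engineer goes back to the storage bay alone.  [the storage bay: crate R1 | the lab module: crate K3, crate K5, crate R2, crate R3, crate R4]
13. Engineer goes to the lab module with crate R1.  [the storage bay: — | the lab module: crate K3, crate K5, crate R1, crate R2, crate R3, crate R4]

No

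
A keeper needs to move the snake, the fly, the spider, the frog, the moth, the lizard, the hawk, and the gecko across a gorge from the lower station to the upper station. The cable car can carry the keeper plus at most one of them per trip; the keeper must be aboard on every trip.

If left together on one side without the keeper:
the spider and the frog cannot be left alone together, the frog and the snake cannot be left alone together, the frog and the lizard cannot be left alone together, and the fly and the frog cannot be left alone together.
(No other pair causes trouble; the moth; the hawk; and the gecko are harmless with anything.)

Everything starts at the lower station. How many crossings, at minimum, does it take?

impossible

Following every safe sequence of crossings from the start, the most of the 8 that can be at the upper station as the cable car arrives there on crossings 1, 3, 5, 7, 9 is 1, 2, 3, 4, 5 respectively; the best ever achieved is 5 of 8.
From crossing 11 on, no configuration arises that was not already reachable earlier: only 88 distinct safe configurations (who is on which side, and where the cable car is) can ever be reached, none of them has everyone across, and every continuation just revisits them. So no valid plan exists.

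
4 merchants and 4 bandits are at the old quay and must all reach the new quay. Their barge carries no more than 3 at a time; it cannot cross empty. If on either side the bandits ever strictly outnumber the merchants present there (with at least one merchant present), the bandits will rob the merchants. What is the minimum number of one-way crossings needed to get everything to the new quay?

Counting alone: each trip to the new quay takes at most 3 across and each return brings at least 1 back, so after t trips out (and t−1 returns) at most 3t − (t−1) of the 8 are across; that first reaches 8 at t = 4, so at least 7 crossings are needed.
The safety rule pushes this higher. Following every safe sequence of crossings, the most of the 8 that can be at the new quay as the barge arrives there on crossing 7 is 7 — never all 8.
So no plan with fewer than 9 crossings exists, and this one achieves 9:
1. 2 bandits → the new quay.  (the old quay: 4M 2B; the new quay: 0M 2B)
2. 1 bandit ← the old quay.  (the old quay: 4M 3B; the new quay: 0M 1B)
3. 3 bandits → the new quay.  (the old quay: 4M 0B; the new quay: 0M 4B)
4. 1 bandit ← the old quay.  (the old quay: 4M 1B; the new quay: 0M 3B)
5. 3 merchants → the new quay.  (the old quay: 1M 1B; the new quay: 3M 3B)
6. 1 merchant and 1 bandit ← the old quay.  (the old quay: 2M 2B; the new quay: 2M 2B)
7. 2 merchants → the new quay.  (the old quay: 0M 2B; the new quay: 4M 2B)
8. 1 bandit ← the old quay.  (the old quay: 0M 3B; the new quay: 4M 1B)
9. 3 bandits → the new quay.  (the old quay: 0M 0B; the new quay: 4M 4B)

9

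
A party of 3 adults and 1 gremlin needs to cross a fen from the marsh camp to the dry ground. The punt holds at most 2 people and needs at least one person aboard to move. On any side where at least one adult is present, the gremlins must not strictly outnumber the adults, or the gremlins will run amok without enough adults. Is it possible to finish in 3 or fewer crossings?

No

Counting alone: each trip to the dry ground takes at most 2 across and each return brings at least 1 back, so after t trips out (and t−1 returns) at most 2t − (t−1) of the 4 are across; that first reaches 4 at t = 3, so at least 5 crossings are needed.
Since 3 < 5, 3 crossings cannot be enough. (The shortest complete plan in fact takes 5:)
1. 1 adult and 1 gremlin → the dry ground.  (the marsh camp: 2A 0G; the dry ground: 1A 1G)
2. 1 gremlin ← the marsh camp.  (the marsh camp: 2A 1G; the dry ground: 1A 0G)
3. 1 adult and 1 gremlin → the dry ground.  (the marsh camp: 1A 0G; the dry ground: 2A 1G)
4. 1 gremlin ← the marsh camp.  (the marsh camp: 1A 1G; the dry ground: 2A 0G)
5. 1 adult and 1 gremlin → the dry ground.  (the marsh camp: 0A 0G; the dry ground: 3A 1G)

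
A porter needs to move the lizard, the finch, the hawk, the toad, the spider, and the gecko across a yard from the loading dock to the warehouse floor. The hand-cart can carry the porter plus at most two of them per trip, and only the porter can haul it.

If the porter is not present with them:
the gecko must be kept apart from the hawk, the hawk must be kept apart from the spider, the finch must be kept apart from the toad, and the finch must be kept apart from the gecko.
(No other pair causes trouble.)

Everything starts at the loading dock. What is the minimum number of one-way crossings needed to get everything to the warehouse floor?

7

Counting alone: the porter can take at most 2 across per trip to the warehouse floor, so moving all 6 needs at least 3 loaded trips out, with a return between consecutive ones — at least 5 crossings.
The safety rule pushes this higher. Following every safe sequence of crossings, the most of the 6 that can be at the warehouse floor as the hand-cart arrives there on crossing 5 is 5 — never all 6.
So no plan with fewer than 7 crossings exists, and this one achieves 7:
1. Porter goes to the warehouse floor with the finch and the hawk.
2. Porter goes back to the loading dock alone.
3. Porter goes to the warehouse floor with the lizard and the toad.
4. Porter goes back to the loading dock with the finch.
5. Porter goes to the warehouse floor with the gecko and the spider.
6. Porter goes back to the loading dock with the hawk.
7. Porter goes to the warehouse floor with the finch and the hawk.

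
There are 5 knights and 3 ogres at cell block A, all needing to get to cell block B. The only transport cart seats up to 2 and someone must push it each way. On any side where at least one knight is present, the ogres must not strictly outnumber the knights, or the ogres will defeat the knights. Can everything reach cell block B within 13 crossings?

Yes

Yes — this plan uses 13 crossings (≤ 13):
1. 2 ogres → cell block B.  (cell block A: 5K 1O; cell block B: 0K 2O)
2. 1 ogre ← cell block A.  (cell block A: 5K 2O; cell block B: 0K 1O)
3. 2 ogres → cell block B.  (cell block A: 5K 0O; cell block B: 0K 3O)
4. 1 ogre ← cell block A.  (cell block A: 5K 1O; cell block B: 0K 2O)
5. 2 knights → cell block B.  (cell block A: 3K 1O; cell block B: 2K 2O)
6. 1 ogre ← cell block A.  (cell block A: 3K 2O; cell block B: 2K 1O)
7. 1 knight and 1 ogre → cell block B.  (cell block A: 2K 1O; cell block B: 3K 2O)
8. 1 ogre ← cell block A.  (cell block A: 2K 2O; cell block B: 3K 1O)
9. 2 ogres → cell block B.  (cell block A: 2K 0O; cell block B: 3K 3O)
10. 1 ogre ← cell block A.  (cell block A: 2K 1O; cell block B: 3K 2O)
11. 1 knight and 1 ogre → cell block B.  (cell block A: 1K 0O; cell block B: 4K 3O)
12. 1 ogre ← cell block A.  (cell block A: 1K 1O; cell block B: 4K 2O)
13. 1 knight and 1 ogre → cell block B.  (cell block A: 0K 0O; cell block B: 5K 3O)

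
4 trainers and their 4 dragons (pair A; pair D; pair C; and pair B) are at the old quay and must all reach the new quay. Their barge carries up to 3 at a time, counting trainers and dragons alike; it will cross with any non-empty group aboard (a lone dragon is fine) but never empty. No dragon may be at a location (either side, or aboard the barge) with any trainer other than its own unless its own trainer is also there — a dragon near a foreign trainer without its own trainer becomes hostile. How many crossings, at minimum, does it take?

9

Counting alone: each trip to the new quay takes at most 3 across and each return brings at least 1 back, so after t trips out (and t−1 returns) at most 3t − (t−1) of the 8 are across; that first reaches 8 at t = 4, so at least 7 crossings are needed.
The safety rule pushes this higher. Following every safe sequence of crossings, the most of the 8 that can be at the new quay as the barge arrives there on crossing 7 is 7 — never all 8.
So no plan with fewer than 9 crossings exists, and this one achieves 9:
1. dragon A and trainer A cross → the new quay.
2. trainer A crosses ← the old quay.
3. dragon D, trainer A, and trainer D cross → the new quay.
4. dragon A and trainer A cross ← the old quay.
5. trainer A, trainer B, and trainer C cross → the new quay.
6. dragon D crosses ← the old quay.
7. dragon A and dragon D cross → the new quay.
8. dragon A crosses ← the old quay.
9. dragon A, dragon B, and dragon C cross → the new quay.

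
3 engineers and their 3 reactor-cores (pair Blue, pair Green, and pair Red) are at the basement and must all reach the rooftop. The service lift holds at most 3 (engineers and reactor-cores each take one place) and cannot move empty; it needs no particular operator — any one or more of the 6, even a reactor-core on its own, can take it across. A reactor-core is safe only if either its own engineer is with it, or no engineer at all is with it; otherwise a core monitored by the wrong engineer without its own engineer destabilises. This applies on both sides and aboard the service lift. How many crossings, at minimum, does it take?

5

Counting alone: each trip to the rooftop takes at most 3 across and each return brings at least 1 back, so after t trips out (and t−1 returns) at most 3t − (t−1) of the 6 are across; that first reaches 6 at t = 3, so at least 5 crossings are needed.
The plan below uses exactly 5 crossings, so it is optimal:
1. engineer Blue and reactor-core Blue cross → the rooftop.
2. engineer Blue crosses ← the basement.
3. engineer Blue, engineer Green, and engineer Red cross → the rooftop.
4. reactor-core Blue crosses ← the basement.
5. reactor-core Blue, reactor-core Green, and reactor-core Red cross → the rooftop.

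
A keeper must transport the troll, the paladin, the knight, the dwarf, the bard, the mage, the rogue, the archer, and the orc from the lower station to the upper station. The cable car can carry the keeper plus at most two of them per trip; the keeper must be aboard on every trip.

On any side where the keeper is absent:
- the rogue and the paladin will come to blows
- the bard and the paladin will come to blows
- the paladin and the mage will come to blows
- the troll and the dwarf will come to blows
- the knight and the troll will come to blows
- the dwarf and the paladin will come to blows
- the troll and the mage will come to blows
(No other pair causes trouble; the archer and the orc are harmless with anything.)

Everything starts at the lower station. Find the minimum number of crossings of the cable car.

11

Counting alone: the keeper can take at most 2 across per trip to the upper station, so moving all 9 needs at least 5 loaded trips out, with a return between consecutive ones — at least 9 crossings.
The safety rule pushes this higher. Following every safe sequence of crossings, the most of the 9 that can be at the upper station as the cable car arrives there on crossing 9 is 8 — never all 9.
So no plan with fewer than 11 crossings exists, and this one achieves 11:
1. Keeper goes to the upper station with the paladin and the troll.  [the lower station: the archer, the bard, the dwarf, the knight, the mage, the orc, the rogue | the upper station: the paladin, the troll]
2. Keeper goes back to the lower station alone.  [the lower station: the archer, the bard, the dwarf, the knight, the mage, the orc, the rogue | the upper station: the paladin, the troll]
3. Keeper goes to the upper station with the knight.  [the lower station: the archer, the bard, the dwarf, the mage, the orc, the rogue | the upper station: the knight, the paladin, the troll]
4. Keeper goes back to the lower station with the troll.  [the lower station: the archer, the bard, the dwarf, the mage, the orc, the rogue, the troll | the upper station: the knight, the paladin]
5. Keeper goes to the upper station with the dwarf and the mage.  [the lower station: the archer, the bard, the orc, the rogue, the troll | the upper station: the dwarf, the knight, the mage, the paladin]
6. Keeper goes back to the lower station with the paladin.  [the lower station: the archer, the bard, the orc, the paladin, the rogue, the troll | the upper station: the dwarf, the knight, the mage]
7. Keeper goes to the upper station with the bard and the rogue.  [the lower station: the archer, the orc, the paladin, the troll | the upper station: the bard, the dwarf, the knight, the mage, the rogue]
8. Keeper goes back to the lower station alone.  [the lower station: the archer, the orc, the paladin, the troll | the upper station: the bard, the dwarf, the knight, the mage, the rogue]
9. Keeper goes to the upper station with the archer and the orc.  [the lower station: the paladin, the troll | the upper station: the archer, the bard, the dwarf, the knight, the mage, the orc, the rogue]
10. Keeper goes back to the lower station alone.  [the lower station: the paladin, the troll | the upper station: the archer, the bard, the dwarf, the knight, the mage, the orc, the rogue]
11. Keeper goes to the upper station with the paladin and the troll.  [the lower station: — | the upper station: the archer, the bard, the dwarf, the knight, the mage, the orc, the paladin, the rogue, the troll]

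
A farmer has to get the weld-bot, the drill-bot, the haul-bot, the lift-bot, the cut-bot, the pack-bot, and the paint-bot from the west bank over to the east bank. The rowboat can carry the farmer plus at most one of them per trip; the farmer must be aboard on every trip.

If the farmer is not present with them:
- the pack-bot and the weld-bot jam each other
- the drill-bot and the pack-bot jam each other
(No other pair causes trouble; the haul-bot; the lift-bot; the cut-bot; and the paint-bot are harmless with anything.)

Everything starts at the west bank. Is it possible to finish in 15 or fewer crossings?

Yes

Yes — this plan uses 15 crossings (≤ 15):
1. Farmer goes to the east bank with the pack-bot.
2. Farmer goes back to the west bank alone.
3. Farmer goes to the east bank with the weld-bot.
4. Farmer goes back to the west bank with the pack-bot.
5. Farmer goes to the east bank with the drill-bot.
6. Farmer goes back to the west bank alone.
7. Farmer goes to the east bank with the haul-bot.
8. Farmer goes back to the west bank alone.
9. Farmer goes to the east bank with the lift-bot.
10. Farmer goes back to the west bank alone.
11. Farmer goes to the east bank with the cut-bot.
12. Farmer goes back to the west bank alone.
13. Farmer goes to the east bank with the paint-bot.
14. Farmer goes back to the west bank alone.
15. Farmer goes to the east bank with the pack-bot.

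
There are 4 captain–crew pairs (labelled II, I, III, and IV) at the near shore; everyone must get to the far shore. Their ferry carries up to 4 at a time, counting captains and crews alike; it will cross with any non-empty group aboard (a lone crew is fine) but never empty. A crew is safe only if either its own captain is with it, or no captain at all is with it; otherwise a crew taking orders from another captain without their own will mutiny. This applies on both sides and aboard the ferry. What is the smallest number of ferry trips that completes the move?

5

Counting alone: each trip to the far shore takes at most 4 across and each return brings at least 1 back, so after t trips out (and t−1 returns) at most 4t − (t−1) of the 8 are across; that first reaches 8 at t = 3, so at least 5 crossings are needed.
The plan below uses exactly 5 crossings, so it is optimal:
1. captain II and crew II cross → the far shore.
2. captain II crosses ← the near shore.
3. captain I, captain II, captain III, and captain IV cross → the far shore.
4. crew II crosses ← the near shore.
5. crew I, crew II, crew III, and crew IV cross → the far shore.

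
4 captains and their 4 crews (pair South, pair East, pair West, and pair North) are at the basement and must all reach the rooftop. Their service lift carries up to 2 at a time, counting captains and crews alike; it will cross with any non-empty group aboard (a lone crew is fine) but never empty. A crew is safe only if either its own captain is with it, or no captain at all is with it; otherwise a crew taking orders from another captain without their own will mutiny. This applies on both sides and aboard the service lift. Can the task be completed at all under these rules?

No

Following every safe sequence of crossings from the start, the most of the 8 that can be at the rooftop as the service lift arrives there on crossings 1, 3, 5 is 2, 3, 4 respectively; the best ever achieved is 4 of 8.
From crossing 7 on, no configuration arises that was not already reachable earlier: only 44 distinct safe configurations (who is on which side, and where the service lift is) can ever be reached, none of them has everyone across, and every continuation just revisits them. So no valid plan exists.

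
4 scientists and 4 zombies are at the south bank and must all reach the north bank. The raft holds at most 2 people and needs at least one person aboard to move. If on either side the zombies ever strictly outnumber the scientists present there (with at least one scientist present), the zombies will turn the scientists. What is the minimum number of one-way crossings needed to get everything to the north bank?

Following every safe sequence of crossings from the start, the most of the 8 that can be at the north bank as the raft arrives there on crossings 1, 3, 5 is 2, 3, 4 respectively; the best ever achieved is 4 of 8.
From crossing 7 on, no configuration arises that was not already reachable earlier: only 11 distinct safe configurations (who is on which side, and where the raft is) can ever be reached, none of them has everyone across, and every continuation just revisits them. They are: 0 scientists + 0 zombies across (raft back at the start); 0 scientists + 1 zombie across (raft there); 0 scientists + 1 zombie across (raft back at the start); 0 scientists + 2 zombies across (raft there); 0 scientists + 2 zombies across (raft back at the start); 0 scientists + 3 zombies across (raft there); 0 scientists + 3 zombies across (raft back at the start); 0 scientists + 4 zombies across (raft there); 1 scientist + 1 zombie across (raft there); 1 scientist + 1 zombie across (raft back at the start); 2 scientists + 2 zombies across (raft there). So no valid plan exists.

impossible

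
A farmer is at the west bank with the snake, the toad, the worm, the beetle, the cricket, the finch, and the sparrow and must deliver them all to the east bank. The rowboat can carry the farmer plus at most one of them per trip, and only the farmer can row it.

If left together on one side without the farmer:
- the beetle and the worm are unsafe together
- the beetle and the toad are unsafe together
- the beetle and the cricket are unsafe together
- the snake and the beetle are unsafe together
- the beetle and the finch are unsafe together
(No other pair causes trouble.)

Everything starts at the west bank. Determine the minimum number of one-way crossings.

impossible

Following every safe sequence of crossings from the start, the most of the 7 that can be at the east bank as the rowboat arrives there on crossings 1, 3, 5 is 1, 2, 3 respectively; the best ever achieved is 3 of 7.
From crossing 7 on, no configuration arises that was not already reachable earlier: only 26 distinct safe configurations (who is on which side, and where the rowboat is) can ever be reached, none of them has everyone across, and every continuation just revisits them. So no valid plan exists.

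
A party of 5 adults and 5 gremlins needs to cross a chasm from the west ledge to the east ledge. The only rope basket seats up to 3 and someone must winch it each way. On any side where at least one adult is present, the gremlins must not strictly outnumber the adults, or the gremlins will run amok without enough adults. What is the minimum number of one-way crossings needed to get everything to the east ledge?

11

Counting alone: each trip to the east ledge takes at most 3 across and each return brings at least 1 back, so after t trips out (and t−1 returns) at most 3t − (t−1) of the 10 are across; that first reaches 10 at t = 5, so at least 9 crossings are needed.
The safety rule pushes this higher. Following every safe sequence of crossings, the most of the 10 that can be at the east ledge as the rope basket arrives there on crossing 9 is 9 — never all 10.
So no plan with fewer than 11 crossings exists, and this one achieves 11:
1. 2 gremlins → the east ledge.  (the west ledge: 5A 3G; the east ledge: 0A 2G)
2. 1 gremlin ← the west ledge.  (the west ledge: 5A 4G; the east ledge: 0A 1G)
3. 3 gremlins → the east ledge.  (the west ledge: 5A 1G; the east ledge: 0A 4G)
4. 1 gremlin ← the west ledge.  (the west ledge: 5A 2G; the east ledge: 0A 3G)
5. 3 adults → the east ledge.  (the west ledge: 2A 2G; the east ledge: 3A 3G)
6. 1 adult and 1 gremlin ← the west ledge.  (the west ledge: 3A 3G; the east ledge: 2A 2G)
7. 3 adults → the east ledge.  (the west ledge: 0A 3G; the east ledge: 5A 2G)
8. 1 gremlin ← the west ledge.  (the west ledge: 0A 4G; the east ledge: 5A 1G)
9. 2 gremlins → the east ledge.  (the west ledge: 0A 2G; the east ledge: 5A 3G)
10. 1 gremlin ← the west ledge.  (the west ledge: 0A 3G; the east ledge: 5A 2G)
11. 3 gremlins → the east ledge.  (the west ledge: 0A 0G; the east ledge: 5A 5G)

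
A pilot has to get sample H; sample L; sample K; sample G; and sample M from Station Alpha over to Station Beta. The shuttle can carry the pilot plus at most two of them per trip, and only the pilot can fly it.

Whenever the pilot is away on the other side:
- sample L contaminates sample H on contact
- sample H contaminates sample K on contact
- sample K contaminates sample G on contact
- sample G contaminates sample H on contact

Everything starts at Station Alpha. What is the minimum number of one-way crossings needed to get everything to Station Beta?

Counting alone: the pilot can take at most 2 across per trip to Station Beta, so moving all 5 needs at least 3 loaded trips out, with a return between consecutive ones — at least 5 crossings.
The safety rule pushes this higher. Following every safe sequence of crossings, the most of the 5 that can be at Station Beta as the shuttle arrives there on crossing 5 is 4 — never all 5.
So no plan with fewer than 7 crossings exists, and this one achieves 7:
1. Pilot goes to Station Beta with sample H and sample K.  [Station Alpha: sample G, sample L, sample M | Station Beta: sample H, sample K]
2. Pilot goes back to Station Alpha with sample H.  [Station Alpha: sample G, sample H, sample L, sample M | Station Beta: sample K]
3. Pilot goes to Station Beta with sample H and sample L.  [Station Alpha: sample G, sample M | Station Beta: sample H, sample K, sample L]
4. Pilot goes back to Station Alpha with sample H.  [Station Alpha: sample G, sample H, sample M | Station Beta: sample K, sample L]
5. Pilot goes to Station Beta with sample H and sample M.  [Station Alpha: sample G | Station Beta: sample H, sample K, sample L, sample M]
6. Pilot goes back to Station Alpha with sample H.  [Station Alpha: sample G, sample H | Station Beta: sample K, sample L, sample M]
7. Pilot goes to Station Beta with sample G and sample H.  [Station Alpha: — | Station Beta: sample G, sample H, sample K, sample L, sample M]

7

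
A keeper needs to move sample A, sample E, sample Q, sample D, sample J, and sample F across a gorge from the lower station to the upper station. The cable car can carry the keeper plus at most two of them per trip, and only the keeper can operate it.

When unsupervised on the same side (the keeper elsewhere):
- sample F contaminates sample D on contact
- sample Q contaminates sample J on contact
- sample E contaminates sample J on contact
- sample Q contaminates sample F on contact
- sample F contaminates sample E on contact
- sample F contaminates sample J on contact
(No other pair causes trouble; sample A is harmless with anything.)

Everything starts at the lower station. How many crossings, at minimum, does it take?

Counting alone: the keeper can take at most 2 across per trip to the upper station, so moving all 6 needs at least 3 loaded trips out, with a return between consecutive ones — at least 5 crossings.
The safety rule pushes this higher. Following every safe sequence of crossings, the most of the 6 that can be at the upper station as the cable car arrives there on crossings 5, 7 is 4, 5 respectively — never all 6.
So no plan with fewer than 9 crossings exists, and this one achieves 9:
1. Keeper goes to the upper station with sample F and sample J.  [the lower station: sample A, sample D, sample E, sample Q | the upper station: sample F, sample J]
2. Keeper goes back to the lower station with sample J.  [the lower station: sample A, sample D, sample E, sample J, sample Q | the upper station: sample F]
3. Keeper goes to the upper station with sample A and sample J.  [the lower station: sample D, sample E, sample Q | the upper station: sample A, sample F, sample J]
4. Keeper goes back to the lower station with sample J.  [the lower station: sample D, sample E, sample J, sample Q | the upper station: sample A, sample F]
5. Keeper goes to the upper station with sample E and sample Q.  [the lower station: sample D, sample J | the upper station: sample A, sample E, sample F, sample Q]
6. Keeper goes back to the lower station with sample F.  [the lower station: sample D, sample F, sample J | the upper station: sample A, sample E, sample Q]
7. Keeper goes to the upper station with sample D and sample J.  [the lower station: sample F | the upper station: sample A, sample D, sample E, sample J, sample Q]
8. Keeper goes back to the lower station with sample J.  [the lower station: sample F, sample J | the upper station: sample A, sample D, sample E, sample Q]
9. Keeper goes to the upper station with sample F and sample J.  [the lower station: — | the upper station: sample A, sample D, sample E, sample F, sample J, sample Q]

9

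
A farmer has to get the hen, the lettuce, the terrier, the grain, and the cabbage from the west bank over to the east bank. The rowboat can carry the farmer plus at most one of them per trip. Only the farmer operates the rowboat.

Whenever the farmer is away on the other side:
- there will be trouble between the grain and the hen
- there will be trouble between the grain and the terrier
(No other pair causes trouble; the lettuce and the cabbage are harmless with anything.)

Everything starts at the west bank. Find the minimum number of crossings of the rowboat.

11

Counting alone: the farmer can take at most 1 across per trip to the east bank, so moving all 5 needs at least 5 loaded trips out, with a return between consecutive ones — at least 9 crossings.
The safety rule pushes this higher. Following every safe sequence of crossings, the most of the 5 that can be at the east bank as the rowboat arrives there on crossing 9 is 4 — never all 5.
So no plan with fewer than 11 crossings exists, and this one achieves 11:
1. Farmer goes to the east bank with the grain.
2. Farmer goes back to the west bank alone.
3. Farmer goes to the east bank with the hen.
4. Farmer goes back to the west bank with the grain.
5. Farmer goes to the east bank with the terrier.
6. Farmer goes back to the west bank alone.
7. Farmer goes to the east bank with the lettuce.
8. Farmer goes back to the west bank alone.
9. Farmer goes to the east bank with the cabbage.
10. Farmer goes back to the west bank alone.
11. Farmer goes to the east bank with the grain.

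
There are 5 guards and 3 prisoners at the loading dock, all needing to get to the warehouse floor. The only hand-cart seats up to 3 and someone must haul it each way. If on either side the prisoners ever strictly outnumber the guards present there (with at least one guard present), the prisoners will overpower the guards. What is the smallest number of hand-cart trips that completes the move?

Counting alone: each trip to the warehouse floor takes at most 3 across and each return brings at least 1 back, so after t trips out (and t−1 returns) at most 3t − (t−1) of the 8 are across; that first reaches 8 at t = 4, so at least 7 crossings are needed.
The plan below uses exactly 7 crossings, so it is optimal:
1. 2 prisoners → the warehouse floor.  (the loading dock: 5G 1P; the warehouse floor: 0G 2P)
2. 1 prisoner ← the loading dock.  (the loading dock: 5G 2P; the warehouse floor: 0G 1P)
3. 2 guards and 1 prisoner → the warehouse floor.  (the loading dock: 3G 1P; the warehouse floor: 2G 2P)
4. 1 prisoner ← the loading dock.  (the loading dock: 3G 2P; the warehouse floor: 2G 1P)
5. 1 guard and 2 prisoners → the warehouse floor.  (the loading dock: 2G 0P; the warehouse floor: 3G 3P)
6. 1 prisoner ← the loading dock.  (the loading dock: 2G 1P; the warehouse floor: 3G 2P)
7. 2 guards and 1 prisoner → the warehouse floor.  (the loading dock: 0G 0P; the warehouse floor: 5G 3P)

7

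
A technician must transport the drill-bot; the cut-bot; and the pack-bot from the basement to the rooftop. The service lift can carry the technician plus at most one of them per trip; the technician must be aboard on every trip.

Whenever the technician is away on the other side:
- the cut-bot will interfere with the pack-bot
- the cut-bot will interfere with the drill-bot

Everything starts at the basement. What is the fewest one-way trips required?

Counting alone: the technician can take at most 1 across per trip to the rooftop, so moving all 3 needs at least 3 loaded trips out, with a return between consecutive ones — at least 5 crossings.
The safety rule pushes this higher. Following every safe sequence of crossings, the most of the 3 that can be at the rooftop as the service lift arrives there on crossing 5 is 2 — never all 3.
So no plan with fewer than 7 crossings exists, and this one achieves 7:
1. Technician goes to the rooftop with the cut-bot.  [the basement: the drill-bot, the pack-bot | the rooftop: the cut-bot]
2. Technician goes back to the basement alone.  [the basement: the drill-bot, the pack-bot | the rooftop: the cut-bot]
3. Technician goes to the rooftop with the drill-bot.  [the basement: the pack-bot | the rooftop: the cut-bot, the drill-bot]
4. Technician goes back to the basement with the cut-bot.  [the basement: the cut-bot, the pack-bot | the rooftop: the drill-bot]
5. Technician goes to the rooftop with the pack-bot.  [the basement: the cut-bot | the rooftop: the drill-bot, the pack-bot]
6. Technician goes back to the basement alone.  [the basement: the cut-bot | the rooftop: the drill-bot, the pack-bot]
7. Technician goes to the rooftop with the cut-bot.  [the basement: — | the rooftop: the cut-bot, the drill-bot, the pack-bot]

7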